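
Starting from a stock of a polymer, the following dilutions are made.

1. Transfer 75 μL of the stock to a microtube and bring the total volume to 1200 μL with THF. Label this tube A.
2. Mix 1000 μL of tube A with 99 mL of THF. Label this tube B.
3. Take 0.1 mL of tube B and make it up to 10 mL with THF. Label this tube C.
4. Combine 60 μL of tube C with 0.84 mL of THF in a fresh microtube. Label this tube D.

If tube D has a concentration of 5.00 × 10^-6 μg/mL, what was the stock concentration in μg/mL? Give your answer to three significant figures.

Step 1: 75 μL brought to 1200 μL → factor 1200/75 = 16
Step 2: 1000 μL + 99 mL = 1 × 10^5 μL total → factor 1 × 10^5/1000 = 100
Step 3: 0.1 mL brought to 10 mL → factor 10/0.1 = 100
Step 4: 60 μL + 0.84 mL = 900 μL total → factor 900/60 = 15
Overall dilution factor = 16 × 100 × 100 × 15 = 2.4 × 10^6
Stock = 5.00 × 10^-6 μg/mL × 2.4 × 10^6 = 12.0 μg/mL

12.0 μg/mL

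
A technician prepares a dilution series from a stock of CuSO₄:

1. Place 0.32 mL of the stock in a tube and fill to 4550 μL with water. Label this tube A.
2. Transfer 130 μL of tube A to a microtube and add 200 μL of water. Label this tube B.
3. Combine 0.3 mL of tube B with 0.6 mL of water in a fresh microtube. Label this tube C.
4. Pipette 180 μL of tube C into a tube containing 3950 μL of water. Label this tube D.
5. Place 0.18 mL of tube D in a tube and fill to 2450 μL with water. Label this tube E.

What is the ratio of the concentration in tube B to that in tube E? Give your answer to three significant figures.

937

Step 1: 0.32 mL brought to 4550 μL → factor 4.55/0.32 = 14.219
Step 2: 130 μL + 200 μL = 330 μL total → factor 330/130 = 2.5385
Step 3: 0.3 mL + 0.6 mL = 0.9 mL total → factor 0.9/0.3 = 3
Step 4: 180 μL + 3950 μL = 4130 μL total → factor 4130/180 = 22.944
Step 5: 0.18 mL brought to 2450 μL → factor 2.45/0.18 = 13.611
Dilution factor to tube B = 36.094; to tube E = 33816
[tube B]/[tube E] = (factor to tube E)/(factor to tube B) = 33816/36.094 = 937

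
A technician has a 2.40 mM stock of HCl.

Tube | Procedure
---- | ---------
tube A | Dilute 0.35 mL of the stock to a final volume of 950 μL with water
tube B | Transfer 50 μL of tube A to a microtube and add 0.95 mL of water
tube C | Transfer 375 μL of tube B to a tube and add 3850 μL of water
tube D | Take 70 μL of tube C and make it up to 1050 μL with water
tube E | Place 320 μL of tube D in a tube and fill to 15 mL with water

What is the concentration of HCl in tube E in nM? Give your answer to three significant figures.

Step 1: 0.35 mL brought to 950 μL → factor 0.95/0.35 = 2.7143
Step 2: 50 μL + 0.95 mL = 1000 μL total → factor 1000/50 = 20
Step 3: 375 μL + 3850 μL = 4225 μL total → factor 4225/375 = 11.267
Step 4: 70 μL brought to 1050 μL → factor 1050/70 = 15
Step 5: 320 μL brought to 15 mL → factor 15000/320 = 46.875
Overall dilution factor = 2.7143 × 20 × 11.267 × 15 × 46.875 = 4.3004 × 10^5
Final = 2.40 mM / 4.3004 × 10^5 = 5.581 × 10^-6 mM = 5.58 nM

5.58 nM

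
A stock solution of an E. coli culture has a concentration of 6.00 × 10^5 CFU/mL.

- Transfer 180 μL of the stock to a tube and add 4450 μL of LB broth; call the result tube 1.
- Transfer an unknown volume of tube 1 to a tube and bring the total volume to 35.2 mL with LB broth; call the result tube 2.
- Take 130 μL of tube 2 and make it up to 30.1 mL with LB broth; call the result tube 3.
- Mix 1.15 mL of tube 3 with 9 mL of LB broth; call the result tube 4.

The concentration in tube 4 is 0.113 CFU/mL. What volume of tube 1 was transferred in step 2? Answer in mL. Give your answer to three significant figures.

0.348 mL

Step 1: 180 μL + 4450 μL = 4630 μL total → factor 4630/180 = 25.722
Step 2: v brought to 35.2 mL → factor = 35.2 mL/v
Step 3: 130 μL brought to 30.1 mL → factor 30100/130 = 231.54
Step 4: 1.15 mL + 9 mL = 10.15 mL total → factor 10.15/1.15 = 8.8261
Product of known-step factors = 52565
Overall factor = 6.00 × 10^5 CFU/mL / (0.113 CFU/mL) = 5.3097 × 10^6
Step-2 factor = 5.3097 × 10^6 / 52565 = 101.01
v = 35.2 mL / 101.01 = 0.348 mL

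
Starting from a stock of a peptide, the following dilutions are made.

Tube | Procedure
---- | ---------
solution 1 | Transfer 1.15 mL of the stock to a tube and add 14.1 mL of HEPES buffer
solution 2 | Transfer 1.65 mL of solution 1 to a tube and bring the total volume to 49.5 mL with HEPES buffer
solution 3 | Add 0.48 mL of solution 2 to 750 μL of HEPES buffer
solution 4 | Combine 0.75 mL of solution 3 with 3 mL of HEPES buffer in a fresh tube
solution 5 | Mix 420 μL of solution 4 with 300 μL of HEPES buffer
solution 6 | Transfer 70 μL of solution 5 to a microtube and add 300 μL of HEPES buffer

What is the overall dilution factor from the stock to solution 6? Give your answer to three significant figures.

Step 1: 1.15 mL + 14.1 mL = 15.25 mL total → factor 15.25/1.15 = 13.261
Step 2: 1.65 mL brought to 49.5 mL → factor 49.5/1.65 = 30
Step 3: 0.48 mL + 750 μL = 1.23 mL total → factor 1.23/0.48 = 2.5625
Step 4: 0.75 mL + 3 mL = 3.75 mL total → factor 3.75/0.75 = 5
Step 5: 420 μL + 300 μL = 720 μL total → factor 720/420 = 1.7143
Step 6: 70 μL + 300 μL = 370 μL total → factor 370/70 = 5.2857
Overall dilution factor = 13.261 × 30 × 2.5625 × 5 × 1.7143 × 5.2857 = 46186

4.62 × 10^4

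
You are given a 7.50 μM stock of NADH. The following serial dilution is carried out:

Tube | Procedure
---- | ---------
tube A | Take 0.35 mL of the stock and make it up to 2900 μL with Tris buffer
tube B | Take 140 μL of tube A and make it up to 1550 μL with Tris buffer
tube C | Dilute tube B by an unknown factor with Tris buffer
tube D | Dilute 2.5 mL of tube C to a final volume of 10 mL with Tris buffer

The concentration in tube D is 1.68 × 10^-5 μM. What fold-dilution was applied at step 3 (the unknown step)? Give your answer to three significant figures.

1.22 × 10^3-fold

Step 1: 0.35 mL brought to 2900 μL → factor 2.9/0.35 = 8.2857
Step 2: 140 μL brought to 1550 μL → factor 1550/140 = 11.071
Step 3: unknown factor x
Step 4: 2.5 mL brought to 10 mL → factor 10/2.5 = 4
Product of known-step factors = 366.94
Overall factor = 7.50 μM / (1.68 × 10^-5 μM) = 4.4643 × 10^5
x = 4.4643 × 10^5 / 366.94 = 1.22 × 10^3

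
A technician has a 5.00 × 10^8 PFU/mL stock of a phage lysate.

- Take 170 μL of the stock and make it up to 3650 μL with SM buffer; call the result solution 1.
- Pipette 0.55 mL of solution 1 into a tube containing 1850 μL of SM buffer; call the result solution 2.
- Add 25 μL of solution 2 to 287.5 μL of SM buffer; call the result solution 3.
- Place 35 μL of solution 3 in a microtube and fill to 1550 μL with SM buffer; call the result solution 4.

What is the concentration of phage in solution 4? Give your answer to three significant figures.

9.64 × 10^3 PFU/mL

Step 1: 170 μL brought to 3650 μL → factor 3650/170 = 21.471
Step 2: 0.55 mL + 1850 μL = 2.4 mL total → factor 2.4/0.55 = 4.3636
Step 3: 25 μL + 287.5 μL = 312.5 μL total → factor 312.5/25 = 12.5
Step 4: 35 μL brought to 1550 μL → factor 1550/35 = 44.286
Overall dilution factor = 21.471 × 4.3636 × 12.5 × 44.286 = 51864
Final = 5.00 × 10^8 PFU/mL / 51864 = 9.64 × 10^3 PFU/mL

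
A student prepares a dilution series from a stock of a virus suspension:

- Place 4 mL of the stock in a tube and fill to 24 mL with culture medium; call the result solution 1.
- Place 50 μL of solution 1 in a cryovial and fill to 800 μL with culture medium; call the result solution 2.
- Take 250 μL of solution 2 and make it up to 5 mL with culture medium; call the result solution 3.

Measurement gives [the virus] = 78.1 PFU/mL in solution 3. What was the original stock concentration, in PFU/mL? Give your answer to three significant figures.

1.50 × 10^5 PFU/mL

Step 1: 4 mL brought to 24 mL → factor 24/4 = 6
Step 2: 50 μL brought to 800 μL → factor 800/50 = 16
Step 3: 250 μL brought to 5 mL → factor 5000/250 = 20
Overall dilution factor = 6 × 16 × 20 = 1920
Stock = 78.1 PFU/mL × 1920 = 1.50 × 10^5 PFU/mL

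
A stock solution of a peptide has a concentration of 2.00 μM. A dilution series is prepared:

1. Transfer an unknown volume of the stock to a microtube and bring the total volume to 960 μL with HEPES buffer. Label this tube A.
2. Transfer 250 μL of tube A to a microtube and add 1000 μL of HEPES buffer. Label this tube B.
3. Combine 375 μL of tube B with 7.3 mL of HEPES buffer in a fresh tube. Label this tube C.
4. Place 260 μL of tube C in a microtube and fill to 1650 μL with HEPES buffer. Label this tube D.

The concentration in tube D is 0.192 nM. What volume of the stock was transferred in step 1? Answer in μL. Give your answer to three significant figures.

Step 1: v brought to 960 μL → factor = 960 μL/v
Step 2: 250 μL + 1000 μL = 1250 μL total → factor 1250/250 = 5
Step 3: 375 μL + 7.3 mL = 7675 μL total → factor 7675/375 = 20.467
Step 4: 260 μL brought to 1650 μL → factor 1650/260 = 6.3462
Product of known-step factors = 649.42
Overall factor = 2.00 μM / (0.192 nM) = 10417
Step-1 factor = 10417 / 649.42 = 16.04
v = 960 μL / 16.04 = 59.9 μL

59.9 μL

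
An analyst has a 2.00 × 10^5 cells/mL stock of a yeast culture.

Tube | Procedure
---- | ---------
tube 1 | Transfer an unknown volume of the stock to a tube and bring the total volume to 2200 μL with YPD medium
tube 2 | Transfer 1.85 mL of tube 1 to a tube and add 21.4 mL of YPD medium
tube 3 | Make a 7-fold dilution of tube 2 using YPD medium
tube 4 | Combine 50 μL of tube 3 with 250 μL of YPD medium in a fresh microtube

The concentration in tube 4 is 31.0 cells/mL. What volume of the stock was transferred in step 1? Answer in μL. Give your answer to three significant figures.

Step 1: v brought to 2200 μL → factor = 2200 μL/v
Step 2: 1.85 mL + 21.4 mL = 23.25 mL total → factor 23.25/1.85 = 12.568
Step 3: 7-fold → factor 7
Step 4: 50 μL + 250 μL = 300 μL total → factor 300/50 = 6
Product of known-step factors = 527.84
Overall factor = 2.00 × 10^5 cells/mL / (31.0 cells/mL) = 6451.6
Step-1 factor = 6451.6 / 527.84 = 12.223
v = 2200 μL / 12.223 = 180 μL

180 μL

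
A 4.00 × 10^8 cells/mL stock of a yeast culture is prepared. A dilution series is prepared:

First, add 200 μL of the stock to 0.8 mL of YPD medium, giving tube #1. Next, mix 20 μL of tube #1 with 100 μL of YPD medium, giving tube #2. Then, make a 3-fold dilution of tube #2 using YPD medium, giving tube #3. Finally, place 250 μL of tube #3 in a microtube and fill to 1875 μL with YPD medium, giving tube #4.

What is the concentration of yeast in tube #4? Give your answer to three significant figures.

Step 1: 200 μL + 0.8 mL = 1000 μL total → factor 1000/200 = 5
Step 2: 20 μL + 100 μL = 120 μL total → factor 120/20 = 6
Step 3: 3-fold → factor 3
Step 4: 250 μL brought to 1875 μL → factor 1875/250 = 7.5
Overall dilution factor = 5 × 6 × 3 × 7.5 = 675
Final = 4.00 × 10^8 cells/mL / 675 = 5.93 × 10^5 cells/mL

5.93 × 10^5 cells/mL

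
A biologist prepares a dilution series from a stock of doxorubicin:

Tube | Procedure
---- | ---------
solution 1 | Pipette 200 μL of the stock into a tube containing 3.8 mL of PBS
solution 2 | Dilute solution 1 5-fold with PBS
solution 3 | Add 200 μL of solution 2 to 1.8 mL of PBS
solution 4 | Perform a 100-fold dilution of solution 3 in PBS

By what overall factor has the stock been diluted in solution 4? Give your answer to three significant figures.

Step 1: 200 μL + 3.8 mL = 4000 μL total → factor 4000/200 = 20
Step 2: 5-fold → factor 5
Step 3: 200 μL + 1.8 mL = 2000 μL total → factor 2000/200 = 10
Step 4: 100-fold → factor 100
Overall dilution factor = 20 × 5 × 10 × 100 = 1 × 10^5

1.00 × 10^5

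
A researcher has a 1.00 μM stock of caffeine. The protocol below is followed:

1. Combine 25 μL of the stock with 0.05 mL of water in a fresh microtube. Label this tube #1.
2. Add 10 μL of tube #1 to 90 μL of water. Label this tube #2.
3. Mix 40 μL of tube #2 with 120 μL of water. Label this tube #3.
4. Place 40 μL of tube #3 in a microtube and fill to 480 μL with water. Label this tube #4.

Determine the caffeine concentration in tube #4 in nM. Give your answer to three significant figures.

Step 1: 25 μL + 0.05 mL = 75 μL total → factor 75/25 = 3
Step 2: 10 μL + 90 μL = 100 μL total → factor 100/10 = 10
Step 3: 40 μL + 120 μL = 160 μL total → factor 160/40 = 4
Step 4: 40 μL brought to 480 μL → factor 480/40 = 12
Overall dilution factor = 3 × 10 × 4 × 12 = 1440
Final = 1.00 μM / 1440 = 0.0006944 μM = 0.694 nM

0.694 nM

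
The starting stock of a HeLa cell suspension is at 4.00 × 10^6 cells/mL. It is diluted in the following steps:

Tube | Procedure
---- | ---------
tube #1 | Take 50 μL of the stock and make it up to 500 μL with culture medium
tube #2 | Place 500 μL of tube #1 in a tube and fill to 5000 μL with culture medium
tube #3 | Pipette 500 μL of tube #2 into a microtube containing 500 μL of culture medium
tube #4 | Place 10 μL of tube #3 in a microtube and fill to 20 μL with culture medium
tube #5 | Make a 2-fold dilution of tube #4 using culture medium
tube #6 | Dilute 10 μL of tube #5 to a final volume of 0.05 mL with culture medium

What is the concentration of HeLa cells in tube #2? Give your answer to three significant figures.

4.00 × 10^4 cells/mL

Step 1: 50 μL brought to 500 μL → factor 500/50 = 10
Step 2: 500 μL brought to 5000 μL → factor 5000/500 = 10
Dilution factor through tube #2 = 10 × 10 = 100
[tube #2] = 4.00 × 10^6 cells/mL / 100 = 4.00 × 10^4 cells/mL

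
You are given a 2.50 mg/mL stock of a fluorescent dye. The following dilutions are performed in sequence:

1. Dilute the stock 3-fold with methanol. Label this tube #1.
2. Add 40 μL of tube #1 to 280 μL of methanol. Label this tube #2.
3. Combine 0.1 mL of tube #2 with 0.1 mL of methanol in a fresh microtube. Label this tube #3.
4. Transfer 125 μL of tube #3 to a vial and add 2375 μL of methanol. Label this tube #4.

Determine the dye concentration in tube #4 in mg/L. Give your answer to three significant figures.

Step 1: 3-fold → factor 3
Step 2: 40 μL + 280 μL = 320 μL total → factor 320/40 = 8
Step 3: 0.1 mL + 0.1 mL = 0.2 mL total → factor 0.2/0.1 = 2
Step 4: 125 μL + 2375 μL = 2500 μL total → factor 2500/125 = 20
Overall dilution factor = 3 × 8 × 2 × 20 = 960
Final = 2.50 mg/mL / 960 = 0.002604 mg/mL = 2.60 mg/L

2.60 mg/L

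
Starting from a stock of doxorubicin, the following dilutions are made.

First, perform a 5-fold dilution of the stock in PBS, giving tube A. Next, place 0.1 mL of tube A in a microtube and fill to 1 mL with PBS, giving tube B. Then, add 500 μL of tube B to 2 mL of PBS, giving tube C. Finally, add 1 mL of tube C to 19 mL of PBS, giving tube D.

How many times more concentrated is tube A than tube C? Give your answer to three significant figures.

50.0

Step 1: 5-fold → factor 5
Step 2: 0.1 mL brought to 1 mL → factor 1/0.1 = 10
Step 3: 500 μL + 2 mL = 2500 μL total → factor 2500/500 = 5
Dilution factor to tube A = 5; to tube C = 250
[tube A]/[tube C] = (factor to tube C)/(factor to tube A) = 250/5 = 50.0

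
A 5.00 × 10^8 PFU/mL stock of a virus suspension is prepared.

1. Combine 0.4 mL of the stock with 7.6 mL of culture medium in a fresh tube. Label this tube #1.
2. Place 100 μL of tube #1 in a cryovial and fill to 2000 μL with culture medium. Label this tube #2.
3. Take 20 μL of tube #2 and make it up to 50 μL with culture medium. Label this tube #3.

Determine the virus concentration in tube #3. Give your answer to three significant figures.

Step 1: 0.4 mL + 7.6 mL = 8 mL total → factor 8/0.4 = 20
Step 2: 100 μL brought to 2000 μL → factor 2000/100 = 20
Step 3: 20 μL brought to 50 μL → factor 50/20 = 2.5
Overall dilution factor = 20 × 20 × 2.5 = 1000
Final = 5.00 × 10^8 PFU/mL / 1000 = 5.00 × 10^5 PFU/mL

5.00 × 10^5 PFU/mL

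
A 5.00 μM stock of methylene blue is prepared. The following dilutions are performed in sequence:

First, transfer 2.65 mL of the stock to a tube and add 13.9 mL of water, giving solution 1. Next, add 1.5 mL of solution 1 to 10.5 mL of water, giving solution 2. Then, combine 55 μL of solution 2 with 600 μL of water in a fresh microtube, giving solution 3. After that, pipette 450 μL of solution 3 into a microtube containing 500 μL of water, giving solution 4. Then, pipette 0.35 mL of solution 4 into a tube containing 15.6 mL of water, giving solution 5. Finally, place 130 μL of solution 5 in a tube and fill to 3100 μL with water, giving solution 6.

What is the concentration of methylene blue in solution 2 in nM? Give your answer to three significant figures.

Step 1: 2.65 mL + 13.9 mL = 16.55 mL total → factor 16.55/2.65 = 6.2453
Step 2: 1.5 mL + 10.5 mL = 12 mL total → factor 12/1.5 = 8
Dilution factor through solution 2 = 6.2453 × 8 = 49.962
[solution 2] = 5.00 μM / 49.962 = 0.1001 μM = 100 nM

100 nM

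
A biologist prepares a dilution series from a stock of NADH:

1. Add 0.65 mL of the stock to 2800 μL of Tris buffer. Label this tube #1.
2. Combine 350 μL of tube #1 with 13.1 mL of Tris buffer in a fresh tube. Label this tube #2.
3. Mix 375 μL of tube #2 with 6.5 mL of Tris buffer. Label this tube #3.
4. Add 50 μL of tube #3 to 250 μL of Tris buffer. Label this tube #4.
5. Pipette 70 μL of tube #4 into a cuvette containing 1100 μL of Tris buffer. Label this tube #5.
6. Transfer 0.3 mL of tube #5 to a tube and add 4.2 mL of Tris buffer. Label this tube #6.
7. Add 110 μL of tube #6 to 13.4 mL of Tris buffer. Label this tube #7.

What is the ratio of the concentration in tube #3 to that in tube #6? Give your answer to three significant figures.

Step 1: 0.65 mL + 2800 μL = 3.45 mL total → factor 3.45/0.65 = 5.3077
Step 2: 350 μL + 13.1 mL = 13450 μL total → factor 13450/350 = 38.429
Step 3: 375 μL + 6.5 mL = 6875 μL total → factor 6875/375 = 18.333
Step 4: 50 μL + 250 μL = 300 μL total → factor 300/50 = 6
Step 5: 70 μL + 1100 μL = 1170 μL total → factor 1170/70 = 16.714
Step 6: 0.3 mL + 4.2 mL = 4.5 mL total → factor 4.5/0.3 = 15
Dilution factor to tube #3 = 3739.4; to tube #6 = 5.6251 × 10^6
[tube #3]/[tube #6] = (factor to tube #6)/(factor to tube #3) = 5.6251 × 10^6/3739.4 = 1.50 × 10^3

1.50 × 10^3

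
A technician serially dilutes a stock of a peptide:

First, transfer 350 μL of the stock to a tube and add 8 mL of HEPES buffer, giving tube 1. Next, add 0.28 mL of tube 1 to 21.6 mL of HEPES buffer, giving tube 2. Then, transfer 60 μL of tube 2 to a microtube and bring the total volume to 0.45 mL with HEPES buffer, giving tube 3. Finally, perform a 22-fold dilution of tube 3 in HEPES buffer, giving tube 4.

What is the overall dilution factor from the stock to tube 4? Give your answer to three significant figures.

3.08 × 10^5

Step 1: 350 μL + 8 mL = 8350 μL total → factor 8350/350 = 23.857
Step 2: 0.28 mL + 21.6 mL = 21.88 mL total → factor 21.88/0.28 = 78.143
Step 3: 60 μL brought to 0.45 mL → factor 450/60 = 7.5
Step 4: 22-fold → factor 22
Overall dilution factor = 23.857 × 78.143 × 7.5 × 22 = 3.076 × 10^5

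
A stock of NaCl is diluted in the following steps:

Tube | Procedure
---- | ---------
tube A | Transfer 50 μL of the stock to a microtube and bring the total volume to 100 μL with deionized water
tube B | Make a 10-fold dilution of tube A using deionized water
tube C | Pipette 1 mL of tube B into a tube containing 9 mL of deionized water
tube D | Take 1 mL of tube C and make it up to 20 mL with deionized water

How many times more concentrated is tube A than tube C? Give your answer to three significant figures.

Step 1: 50 μL brought to 100 μL → factor 100/50 = 2
Step 2: 10-fold → factor 10
Step 3: 1 mL + 9 mL = 10 mL total → factor 10/1 = 10
Dilution factor to tube A = 2; to tube C = 200
[tube A]/[tube C] = (factor to tube C)/(factor to tube A) = 200/2 = 100

100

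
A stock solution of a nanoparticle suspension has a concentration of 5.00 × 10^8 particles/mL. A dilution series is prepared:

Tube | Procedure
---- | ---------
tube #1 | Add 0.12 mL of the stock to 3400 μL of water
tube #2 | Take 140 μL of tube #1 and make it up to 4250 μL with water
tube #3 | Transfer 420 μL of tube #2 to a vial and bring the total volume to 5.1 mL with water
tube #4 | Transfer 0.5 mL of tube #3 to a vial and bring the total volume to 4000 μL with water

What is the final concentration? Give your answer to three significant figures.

Step 1: 0.12 mL + 3400 μL = 3.52 mL total → factor 3.52/0.12 = 29.333
Step 2: 140 μL brought to 4250 μL → factor 4250/140 = 30.357
Step 3: 420 μL brought to 5.1 mL → factor 5100/420 = 12.143
Step 4: 0.5 mL brought to 4000 μL → factor 4/0.5 = 8
Overall dilution factor = 29.333 × 30.357 × 12.143 × 8 = 86503
Final = 5.00 × 10^8 particles/mL / 86503 = 5.78 × 10^3 particles/mL

5.78 × 10^3 particles/mL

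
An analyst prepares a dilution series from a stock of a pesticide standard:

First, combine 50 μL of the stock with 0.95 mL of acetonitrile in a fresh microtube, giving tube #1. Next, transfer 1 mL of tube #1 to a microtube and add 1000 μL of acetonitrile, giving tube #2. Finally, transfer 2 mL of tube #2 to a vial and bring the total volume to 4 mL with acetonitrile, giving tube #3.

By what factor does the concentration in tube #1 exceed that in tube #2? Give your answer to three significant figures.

Step 1: 50 μL + 0.95 mL = 1000 μL total → factor 1000/50 = 20
Step 2: 1 mL + 1000 μL = 2 mL total → factor 2/1 = 2
Dilution factor to tube #1 = 20; to tube #2 = 40
[tube #1]/[tube #2] = (factor to tube #2)/(factor to tube #1) = 40/20 = 2.00

2.00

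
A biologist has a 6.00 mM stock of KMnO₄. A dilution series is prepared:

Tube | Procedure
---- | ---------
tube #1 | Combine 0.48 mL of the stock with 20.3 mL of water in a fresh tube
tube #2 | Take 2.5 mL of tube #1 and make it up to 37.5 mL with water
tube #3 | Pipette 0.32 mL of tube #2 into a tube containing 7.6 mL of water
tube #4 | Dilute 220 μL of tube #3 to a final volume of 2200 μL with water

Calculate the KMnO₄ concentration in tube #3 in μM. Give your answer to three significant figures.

0.373 μM

Step 1: 0.48 mL + 20.3 mL = 20.78 mL total → factor 20.78/0.48 = 43.292
Step 2: 2.5 mL brought to 37.5 mL → factor 37.5/2.5 = 15
Step 3: 0.32 mL + 7.6 mL = 7.92 mL total → factor 7.92/0.32 = 24.75
Dilution factor through tube #3 = 43.292 × 15 × 24.75 = 16072
[tube #3] = 6.00 mM / 16072 = 0.0003733 mM = 0.373 μM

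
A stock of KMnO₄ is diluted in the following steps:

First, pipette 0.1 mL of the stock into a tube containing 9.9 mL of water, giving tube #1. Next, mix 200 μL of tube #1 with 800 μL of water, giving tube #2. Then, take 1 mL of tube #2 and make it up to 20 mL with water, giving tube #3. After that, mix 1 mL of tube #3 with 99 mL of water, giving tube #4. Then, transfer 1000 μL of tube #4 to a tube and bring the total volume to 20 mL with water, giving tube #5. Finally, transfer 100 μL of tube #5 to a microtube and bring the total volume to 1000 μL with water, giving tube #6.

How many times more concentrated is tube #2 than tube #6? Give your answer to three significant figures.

4.00 × 10^5

Step 1: 0.1 mL + 9.9 mL = 10 mL total → factor 10/0.1 = 100
Step 2: 200 μL + 800 μL = 1000 μL total → factor 1000/200 = 5
Step 3: 1 mL brought to 20 mL → factor 20/1 = 20
Step 4: 1 mL + 99 mL = 100 mL total → factor 100/1 = 100
Step 5: 1000 μL brought to 20 mL → factor 20000/1000 = 20
Step 6: 100 μL brought to 1000 μL → factor 1000/100 = 10
Dilution factor to tube #2 = 500; to tube #6 = 2 × 10^8
[tube #2]/[tube #6] = (factor to tube #6)/(factor to tube #2) = 2 × 10^8/500 = 4.00 × 10^5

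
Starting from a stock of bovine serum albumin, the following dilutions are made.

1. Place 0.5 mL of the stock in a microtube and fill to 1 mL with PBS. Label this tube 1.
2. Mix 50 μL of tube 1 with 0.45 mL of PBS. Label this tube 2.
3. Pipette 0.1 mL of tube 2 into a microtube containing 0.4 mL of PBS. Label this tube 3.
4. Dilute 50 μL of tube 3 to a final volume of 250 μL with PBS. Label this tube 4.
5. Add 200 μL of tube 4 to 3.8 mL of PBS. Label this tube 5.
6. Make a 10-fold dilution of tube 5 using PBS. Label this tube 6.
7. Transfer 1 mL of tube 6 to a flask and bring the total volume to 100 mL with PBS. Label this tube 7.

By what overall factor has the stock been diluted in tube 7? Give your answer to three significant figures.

1.00 × 10^7

Step 1: 0.5 mL brought to 1 mL → factor 1/0.5 = 2
Step 2: 50 μL + 0.45 mL = 500 μL total → factor 500/50 = 10
Step 3: 0.1 mL + 0.4 mL = 0.5 mL total → factor 0.5/0.1 = 5
Step 4: 50 μL brought to 250 μL → factor 250/50 = 5
Step 5: 200 μL + 3.8 mL = 4000 μL total → factor 4000/200 = 20
Step 6: 10-fold → factor 10
Step 7: 1 mL brought to 100 mL → factor 100/1 = 100
Overall dilution factor = 2 × 10 × 5 × 5 × 20 × 10 × 100 = 1 × 10^7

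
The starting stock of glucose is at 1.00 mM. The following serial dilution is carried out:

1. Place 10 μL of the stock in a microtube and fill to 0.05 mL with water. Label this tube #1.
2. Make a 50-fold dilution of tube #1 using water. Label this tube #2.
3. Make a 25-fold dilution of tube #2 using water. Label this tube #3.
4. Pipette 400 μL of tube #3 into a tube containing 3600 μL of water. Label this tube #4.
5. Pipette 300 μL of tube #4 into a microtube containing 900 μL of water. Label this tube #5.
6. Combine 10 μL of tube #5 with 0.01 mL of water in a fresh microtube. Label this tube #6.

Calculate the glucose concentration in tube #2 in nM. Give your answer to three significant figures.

Step 1: 10 μL brought to 0.05 mL → factor 50/10 = 5
Step 2: 50-fold → factor 50
Dilution factor through tube #2 = 5 × 50 = 250
[tube #2] = 1.00 mM / 250 = 0.004000 mM = 4.00 × 10^3 nM

4.00 × 10^3 nM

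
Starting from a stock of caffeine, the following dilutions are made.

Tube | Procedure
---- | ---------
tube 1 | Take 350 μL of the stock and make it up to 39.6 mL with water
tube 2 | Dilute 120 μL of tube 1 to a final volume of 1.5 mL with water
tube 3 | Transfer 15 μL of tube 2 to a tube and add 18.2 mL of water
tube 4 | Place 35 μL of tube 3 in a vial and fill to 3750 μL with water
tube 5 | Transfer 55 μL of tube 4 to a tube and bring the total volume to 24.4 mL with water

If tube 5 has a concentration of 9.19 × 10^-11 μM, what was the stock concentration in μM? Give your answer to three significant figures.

7.50 μM

Step 1: 350 μL brought to 39.6 mL → factor 39600/350 = 113.14
Step 2: 120 μL brought to 1.5 mL → factor 1500/120 = 12.5
Step 3: 15 μL + 18.2 mL = 18215 μL total → factor 18215/15 = 1214.3
Step 4: 35 μL brought to 3750 μL → factor 3750/35 = 107.14
Step 5: 55 μL brought to 24.4 mL → factor 24400/55 = 443.64
Overall dilution factor = 113.14 × 12.5 × 1214.3 × 107.14 × 443.64 = 8.1633 × 10^10
Stock = 9.19 × 10^-11 μM × 8.1633 × 10^10 = 7.50 μM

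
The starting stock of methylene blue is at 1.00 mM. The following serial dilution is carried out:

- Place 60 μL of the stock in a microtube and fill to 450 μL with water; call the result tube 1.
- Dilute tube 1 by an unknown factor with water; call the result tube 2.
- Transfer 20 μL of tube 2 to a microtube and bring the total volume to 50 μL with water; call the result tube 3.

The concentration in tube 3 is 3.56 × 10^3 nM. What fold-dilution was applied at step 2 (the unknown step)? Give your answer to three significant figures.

15.0-fold

Step 1: 60 μL brought to 450 μL → factor 450/60 = 7.5
Step 2: unknown factor x
Step 3: 20 μL brought to 50 μL → factor 50/20 = 2.5
Product of known-step factors = 18.75
Overall factor = 1.00 mM / (3.56 × 10^3 nM) = 280.9
x = 280.9 / 18.75 = 15.0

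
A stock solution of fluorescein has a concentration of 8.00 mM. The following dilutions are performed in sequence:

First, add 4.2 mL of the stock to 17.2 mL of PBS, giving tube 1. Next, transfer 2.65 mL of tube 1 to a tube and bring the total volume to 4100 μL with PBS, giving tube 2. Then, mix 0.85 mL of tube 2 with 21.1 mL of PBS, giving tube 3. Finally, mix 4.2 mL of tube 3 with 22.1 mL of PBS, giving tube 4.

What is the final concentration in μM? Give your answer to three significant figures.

Step 1: 4.2 mL + 17.2 mL = 21.4 mL total → factor 21.4/4.2 = 5.0952
Step 2: 2.65 mL brought to 4100 μL → factor 4.1/2.65 = 1.5472
Step 3: 0.85 mL + 21.1 mL = 21.95 mL total → factor 21.95/0.85 = 25.824
Step 4: 4.2 mL + 22.1 mL = 26.3 mL total → factor 26.3/4.2 = 6.2619
Overall dilution factor = 5.0952 × 1.5472 × 25.824 × 6.2619 = 1274.7
Final = 8.00 mM / 1274.7 = 0.006276 mM = 6.28 μM

6.28 μM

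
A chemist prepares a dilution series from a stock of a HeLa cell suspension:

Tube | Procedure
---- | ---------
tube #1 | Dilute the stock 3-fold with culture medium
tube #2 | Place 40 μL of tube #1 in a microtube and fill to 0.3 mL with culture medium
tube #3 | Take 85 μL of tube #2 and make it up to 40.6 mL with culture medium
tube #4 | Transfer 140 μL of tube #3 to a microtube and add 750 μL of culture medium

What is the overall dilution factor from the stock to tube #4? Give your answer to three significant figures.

Step 1: 3-fold → factor 3
Step 2: 40 μL brought to 0.3 mL → factor 300/40 = 7.5
Step 3: 85 μL brought to 40.6 mL → factor 40600/85 = 477.65
Step 4: 140 μL + 750 μL = 890 μL total → factor 890/140 = 6.3571
Overall dilution factor = 3 × 7.5 × 477.65 × 6.3571 = 68321

6.83 × 10^4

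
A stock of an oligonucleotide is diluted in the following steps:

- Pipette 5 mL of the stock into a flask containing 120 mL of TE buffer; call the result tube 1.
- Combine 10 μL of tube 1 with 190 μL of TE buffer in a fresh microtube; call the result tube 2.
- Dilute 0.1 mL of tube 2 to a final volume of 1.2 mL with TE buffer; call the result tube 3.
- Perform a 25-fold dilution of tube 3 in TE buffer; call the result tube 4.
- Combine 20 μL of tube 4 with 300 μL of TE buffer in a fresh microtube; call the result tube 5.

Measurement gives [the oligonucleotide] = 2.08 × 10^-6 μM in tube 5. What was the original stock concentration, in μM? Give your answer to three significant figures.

4.99 μM

Step 1: 5 mL + 120 mL = 125 mL total → factor 125/5 = 25
Step 2: 10 μL + 190 μL = 200 μL total → factor 200/10 = 20
Step 3: 0.1 mL brought to 1.2 mL → factor 1.2/0.1 = 12
Step 4: 25-fold → factor 25
Step 5: 20 μL + 300 μL = 320 μL total → factor 320/20 = 16
Overall dilution factor = 25 × 20 × 12 × 25 × 16 = 2.4 × 10^6
Stock = 2.08 × 10^-6 μM × 2.4 × 10^6 = 4.99 μM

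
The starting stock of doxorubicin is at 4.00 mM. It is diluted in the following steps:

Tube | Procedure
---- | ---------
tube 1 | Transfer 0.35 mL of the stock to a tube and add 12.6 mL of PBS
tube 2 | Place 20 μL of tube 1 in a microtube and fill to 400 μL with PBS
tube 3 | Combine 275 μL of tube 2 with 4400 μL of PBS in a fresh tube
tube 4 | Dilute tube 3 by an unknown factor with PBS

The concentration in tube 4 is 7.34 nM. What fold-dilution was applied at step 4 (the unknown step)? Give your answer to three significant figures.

43.3-fold

Step 1: 0.35 mL + 12.6 mL = 12.95 mL total → factor 12.95/0.35 = 37
Step 2: 20 μL brought to 400 μL → factor 400/20 = 20
Step 3: 275 μL + 4400 μL = 4675 μL total → factor 4675/275 = 17
Step 4: unknown factor x
Product of known-step factors = 12580
Overall factor = 4.00 mM / (7.34 nM) = 5.4496 × 10^5
x = 5.4496 × 10^5 / 12580 = 43.3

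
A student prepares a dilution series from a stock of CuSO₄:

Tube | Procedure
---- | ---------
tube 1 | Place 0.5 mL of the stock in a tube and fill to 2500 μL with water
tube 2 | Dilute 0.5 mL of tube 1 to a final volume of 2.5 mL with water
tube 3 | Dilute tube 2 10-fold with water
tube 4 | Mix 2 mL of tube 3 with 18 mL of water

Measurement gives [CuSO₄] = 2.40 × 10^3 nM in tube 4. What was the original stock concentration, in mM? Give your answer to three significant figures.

Step 1: 0.5 mL brought to 2500 μL → factor 2.5/0.5 = 5
Step 2: 0.5 mL brought to 2.5 mL → factor 2.5/0.5 = 5
Step 3: 10-fold → factor 10
Step 4: 2 mL + 18 mL = 20 mL total → factor 20/2 = 10
Overall dilution factor = 5 × 5 × 10 × 10 = 2500
Stock = 2.40 × 10^3 nM × 2500 = 6.000 × 10^6 nM = 6.00 mM

6.00 mM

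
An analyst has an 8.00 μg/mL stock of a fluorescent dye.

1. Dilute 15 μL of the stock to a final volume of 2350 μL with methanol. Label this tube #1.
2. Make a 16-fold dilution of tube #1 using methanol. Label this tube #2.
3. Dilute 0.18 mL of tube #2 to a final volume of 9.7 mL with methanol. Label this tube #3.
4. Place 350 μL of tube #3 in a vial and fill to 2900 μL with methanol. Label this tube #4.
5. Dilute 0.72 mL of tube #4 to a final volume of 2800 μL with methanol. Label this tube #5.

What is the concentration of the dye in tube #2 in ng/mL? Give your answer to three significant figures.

Step 1: 15 μL brought to 2350 μL → factor 2350/15 = 156.67
Step 2: 16-fold → factor 16
Dilution factor through tube #2 = 156.67 × 16 = 2506.7
[tube #2] = 8.00 μg/mL / 2506.7 = 0.003191 μg/mL = 3.19 ng/mL

3.19 ng/mL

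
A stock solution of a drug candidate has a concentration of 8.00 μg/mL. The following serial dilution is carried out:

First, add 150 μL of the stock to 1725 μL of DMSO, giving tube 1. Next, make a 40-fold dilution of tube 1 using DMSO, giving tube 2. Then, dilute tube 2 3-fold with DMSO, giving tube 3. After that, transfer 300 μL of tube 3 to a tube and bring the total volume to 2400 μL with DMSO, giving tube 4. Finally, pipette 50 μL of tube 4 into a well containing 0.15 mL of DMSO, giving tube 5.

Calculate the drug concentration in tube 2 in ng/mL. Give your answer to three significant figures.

Step 1: 150 μL + 1725 μL = 1875 μL total → factor 1875/150 = 12.5
Step 2: 40-fold → factor 40
Dilution factor through tube 2 = 12.5 × 40 = 500
[tube 2] = 8.00 μg/mL / 500 = 0.01600 μg/mL = 16.0 ng/mL

16.0 ng/mL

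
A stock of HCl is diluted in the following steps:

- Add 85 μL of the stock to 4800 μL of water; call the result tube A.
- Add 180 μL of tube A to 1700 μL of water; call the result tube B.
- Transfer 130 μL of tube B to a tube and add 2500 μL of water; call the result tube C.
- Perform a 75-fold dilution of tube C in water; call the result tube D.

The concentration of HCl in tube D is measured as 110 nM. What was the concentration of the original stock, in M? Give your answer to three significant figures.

0.100 M

Step 1: 85 μL + 4800 μL = 4885 μL total → factor 4885/85 = 57.471
Step 2: 180 μL + 1700 μL = 1880 μL total → factor 1880/180 = 10.444
Step 3: 130 μL + 2500 μL = 2630 μL total → factor 2630/130 = 20.231
Step 4: 75-fold → factor 75
Overall dilution factor = 57.471 × 10.444 × 20.231 × 75 = 9.1076 × 10^5
Stock = 110 nM × 9.1076 × 10^5 = 1.002 × 10^8 nM = 0.100 M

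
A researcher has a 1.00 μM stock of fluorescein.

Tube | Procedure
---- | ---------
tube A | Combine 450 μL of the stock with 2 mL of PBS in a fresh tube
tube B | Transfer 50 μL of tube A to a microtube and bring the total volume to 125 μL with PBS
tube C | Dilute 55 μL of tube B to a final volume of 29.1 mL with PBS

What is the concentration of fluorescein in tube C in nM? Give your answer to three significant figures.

Step 1: 450 μL + 2 mL = 2450 μL total → factor 2450/450 = 5.4444
Step 2: 50 μL brought to 125 μL → factor 125/50 = 2.5
Step 3: 55 μL brought to 29.1 mL → factor 29100/55 = 529.09
Overall dilution factor = 5.4444 × 2.5 × 529.09 = 7201.5
Final = 1.00 μM / 7201.5 = 0.0001389 μM = 0.139 nM

0.139 nM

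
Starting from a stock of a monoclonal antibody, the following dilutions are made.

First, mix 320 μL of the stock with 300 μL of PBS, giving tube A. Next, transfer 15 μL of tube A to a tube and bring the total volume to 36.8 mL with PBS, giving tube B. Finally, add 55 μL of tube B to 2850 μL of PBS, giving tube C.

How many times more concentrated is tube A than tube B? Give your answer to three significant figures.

2.45 × 10^3

Step 1: 320 μL + 300 μL = 620 μL total → factor 620/320 = 1.9375
Step 2: 15 μL brought to 36.8 mL → factor 36800/15 = 2453.3
Dilution factor to tube A = 1.9375; to tube B = 4753.3
[tube A]/[tube B] = (factor to tube B)/(factor to tube A) = 4753.3/1.9375 = 2.45 × 10^3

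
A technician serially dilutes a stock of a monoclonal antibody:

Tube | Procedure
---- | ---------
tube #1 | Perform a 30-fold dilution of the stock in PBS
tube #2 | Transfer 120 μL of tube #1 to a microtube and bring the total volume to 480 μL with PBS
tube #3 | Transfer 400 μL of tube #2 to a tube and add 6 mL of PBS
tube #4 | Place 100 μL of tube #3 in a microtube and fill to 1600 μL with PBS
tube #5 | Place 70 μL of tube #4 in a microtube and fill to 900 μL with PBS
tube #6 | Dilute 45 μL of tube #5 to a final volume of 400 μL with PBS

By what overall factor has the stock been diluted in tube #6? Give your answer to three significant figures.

Step 1: 30-fold → factor 30
Step 2: 120 μL brought to 480 μL → factor 480/120 = 4
Step 3: 400 μL + 6 mL = 6400 μL total → factor 6400/400 = 16
Step 4: 100 μL brought to 1600 μL → factor 1600/100 = 16
Step 5: 70 μL brought to 900 μL → factor 900/70 = 12.857
Step 6: 45 μL brought to 400 μL → factor 400/45 = 8.8889
Overall dilution factor = 30 × 4 × 16 × 16 × 12.857 × 8.8889 = 3.5109 × 10^6

3.51 × 10^6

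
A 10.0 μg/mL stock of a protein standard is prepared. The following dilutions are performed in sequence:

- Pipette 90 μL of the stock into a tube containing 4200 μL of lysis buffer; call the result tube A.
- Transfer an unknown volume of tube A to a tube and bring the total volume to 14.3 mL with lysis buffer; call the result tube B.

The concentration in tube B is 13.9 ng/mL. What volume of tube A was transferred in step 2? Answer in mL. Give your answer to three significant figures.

Step 1: 90 μL + 4200 μL = 4290 μL total → factor 4290/90 = 47.667
Step 2: v brought to 14.3 mL → factor = 14.3 mL/v
Product of known-step factors = 47.667
Overall factor = 10.0 μg/mL / (13.9 ng/mL) = 719.42
Step-2 factor = 719.42 / 47.667 = 15.093
v = 14.3 mL / 15.093 = 0.947 mL

0.947 mL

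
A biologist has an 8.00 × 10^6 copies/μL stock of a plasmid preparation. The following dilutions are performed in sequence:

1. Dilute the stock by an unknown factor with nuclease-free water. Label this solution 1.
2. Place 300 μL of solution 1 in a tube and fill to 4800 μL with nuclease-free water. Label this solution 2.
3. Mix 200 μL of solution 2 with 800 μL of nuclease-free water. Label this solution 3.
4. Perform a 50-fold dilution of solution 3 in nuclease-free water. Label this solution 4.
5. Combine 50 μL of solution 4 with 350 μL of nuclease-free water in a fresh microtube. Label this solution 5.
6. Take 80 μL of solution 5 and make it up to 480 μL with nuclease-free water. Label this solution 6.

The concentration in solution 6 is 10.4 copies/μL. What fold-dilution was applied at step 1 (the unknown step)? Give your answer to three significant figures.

Step 1: unknown factor x
Step 2: 300 μL brought to 4800 μL → factor 4800/300 = 16
Step 3: 200 μL + 800 μL = 1000 μL total → factor 1000/200 = 5
Step 4: 50-fold → factor 50
Step 5: 50 μL + 350 μL = 400 μL total → factor 400/50 = 8
Step 6: 80 μL brought to 480 μL → factor 480/80 = 6
Product of known-step factors = 1.92 × 10^5
Overall factor = 8.00 × 10^6 copies/μL / (10.4 copies/μL) = 7.6923 × 10^5
x = 7.6923 × 10^5 / 1.92 × 10^5 = 4.01

4.01-fold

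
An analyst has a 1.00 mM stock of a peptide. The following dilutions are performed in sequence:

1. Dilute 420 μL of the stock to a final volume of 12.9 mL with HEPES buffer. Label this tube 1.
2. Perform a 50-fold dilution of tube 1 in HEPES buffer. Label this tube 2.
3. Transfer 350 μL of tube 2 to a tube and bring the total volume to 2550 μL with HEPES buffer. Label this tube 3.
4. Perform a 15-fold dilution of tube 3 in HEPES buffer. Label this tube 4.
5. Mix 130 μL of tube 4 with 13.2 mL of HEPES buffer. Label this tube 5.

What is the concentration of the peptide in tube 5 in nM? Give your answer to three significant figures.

0.0581 nM

Step 1: 420 μL brought to 12.9 mL → factor 12900/420 = 30.714
Step 2: 50-fold → factor 50
Step 3: 350 μL brought to 2550 μL → factor 2550/350 = 7.2857
Step 4: 15-fold → factor 15
Step 5: 130 μL + 13.2 mL = 13330 μL total → factor 13330/130 = 102.54
Overall dilution factor = 30.714 × 50 × 7.2857 × 15 × 102.54 = 1.7209 × 10^7
Final = 1.00 mM / 1.7209 × 10^7 = 5.811 × 10^-8 mM = 0.0581 nM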